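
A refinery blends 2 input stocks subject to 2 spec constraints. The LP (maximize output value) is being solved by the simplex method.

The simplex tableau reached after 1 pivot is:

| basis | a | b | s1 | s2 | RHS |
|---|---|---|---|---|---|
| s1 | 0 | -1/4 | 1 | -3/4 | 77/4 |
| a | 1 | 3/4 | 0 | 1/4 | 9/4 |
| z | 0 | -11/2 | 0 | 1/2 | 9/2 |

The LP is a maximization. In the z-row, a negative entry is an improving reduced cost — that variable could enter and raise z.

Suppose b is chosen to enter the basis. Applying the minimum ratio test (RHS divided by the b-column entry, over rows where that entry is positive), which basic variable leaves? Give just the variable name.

a

Ratios: row 1 (s1): entry -1/4 ≤ 0, skip; row 2 (a): (9/4)/(3/4) = 3.
Minimum ratio 3 is in the a row, so a leaves.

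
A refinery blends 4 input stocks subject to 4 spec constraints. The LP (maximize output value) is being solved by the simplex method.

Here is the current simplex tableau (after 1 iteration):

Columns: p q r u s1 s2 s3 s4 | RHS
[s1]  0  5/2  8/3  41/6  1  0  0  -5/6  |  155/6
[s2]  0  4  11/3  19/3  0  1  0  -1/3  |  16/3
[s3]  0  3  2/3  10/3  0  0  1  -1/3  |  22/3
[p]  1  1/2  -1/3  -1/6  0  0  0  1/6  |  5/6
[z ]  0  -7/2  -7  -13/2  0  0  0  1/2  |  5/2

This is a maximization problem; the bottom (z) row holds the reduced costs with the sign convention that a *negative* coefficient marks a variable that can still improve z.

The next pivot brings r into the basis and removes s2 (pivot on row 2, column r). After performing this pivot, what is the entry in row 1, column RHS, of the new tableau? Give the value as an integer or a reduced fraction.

483/22

Pivot element is row 2, column r: 11/3.
Normalize row 2: new (row 2, RHS) = (16/3)/(11/3) = 16/11.
row 1 ← row 1 − (8/3)·(new row 2): 155/6 − (8/3)·(16/11) = 483/22.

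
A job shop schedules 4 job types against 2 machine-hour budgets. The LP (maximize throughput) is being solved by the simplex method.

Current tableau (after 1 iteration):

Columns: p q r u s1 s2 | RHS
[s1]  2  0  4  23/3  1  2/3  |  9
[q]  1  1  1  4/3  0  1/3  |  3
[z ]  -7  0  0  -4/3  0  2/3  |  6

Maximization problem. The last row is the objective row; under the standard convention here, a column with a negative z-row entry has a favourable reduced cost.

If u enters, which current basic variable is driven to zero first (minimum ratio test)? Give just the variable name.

Ratios: row 1 (s1): 9/(23/3) = 27/23; row 2 (q): 3/(4/3) = 9/4.
Minimum ratio 27/23 is in the s1 row, so s1 leaves.

s1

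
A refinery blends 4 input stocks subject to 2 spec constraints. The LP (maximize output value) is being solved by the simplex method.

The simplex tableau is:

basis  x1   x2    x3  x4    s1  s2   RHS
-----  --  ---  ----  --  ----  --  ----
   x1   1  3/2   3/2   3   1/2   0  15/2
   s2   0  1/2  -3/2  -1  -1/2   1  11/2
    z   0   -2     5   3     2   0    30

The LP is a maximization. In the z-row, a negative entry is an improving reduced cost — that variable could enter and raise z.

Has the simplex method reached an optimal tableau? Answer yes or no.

no

Column x2 has objective-row coefficient -2, which is negative; an improving pivot exists, so not yet optimal.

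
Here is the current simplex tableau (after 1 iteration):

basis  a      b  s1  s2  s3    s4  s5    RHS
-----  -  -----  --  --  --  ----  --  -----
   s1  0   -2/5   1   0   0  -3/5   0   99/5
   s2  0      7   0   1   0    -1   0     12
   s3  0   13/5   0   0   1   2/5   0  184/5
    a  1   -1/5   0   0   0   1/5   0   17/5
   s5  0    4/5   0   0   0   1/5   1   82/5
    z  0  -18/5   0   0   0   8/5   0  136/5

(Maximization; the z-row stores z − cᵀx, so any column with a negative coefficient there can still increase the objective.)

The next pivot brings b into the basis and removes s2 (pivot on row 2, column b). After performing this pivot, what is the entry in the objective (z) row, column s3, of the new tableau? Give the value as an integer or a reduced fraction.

0

Pivot element is row 2, column b: 7.
Normalize row 2: new (row 2, s3) = 0/7 = 0.
z-row ← z-row − (-18/5)·(new row 2): 0 − (-18/5)·0 = 0.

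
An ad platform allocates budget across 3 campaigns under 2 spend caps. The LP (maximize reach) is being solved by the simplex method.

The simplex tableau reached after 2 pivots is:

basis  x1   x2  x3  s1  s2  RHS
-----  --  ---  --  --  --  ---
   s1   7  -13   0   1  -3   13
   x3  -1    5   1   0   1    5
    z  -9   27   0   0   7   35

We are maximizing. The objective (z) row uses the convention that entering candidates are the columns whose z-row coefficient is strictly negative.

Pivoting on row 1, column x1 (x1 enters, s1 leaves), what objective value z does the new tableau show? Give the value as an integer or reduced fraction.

362/7

Minimum ratio for x1: 13/7 = 13/7.
z changes by −(z-row coeff of x1)·ratio = −(-9)·(13/7) = 117/7.
New z = 35 + (117/7) = 362/7.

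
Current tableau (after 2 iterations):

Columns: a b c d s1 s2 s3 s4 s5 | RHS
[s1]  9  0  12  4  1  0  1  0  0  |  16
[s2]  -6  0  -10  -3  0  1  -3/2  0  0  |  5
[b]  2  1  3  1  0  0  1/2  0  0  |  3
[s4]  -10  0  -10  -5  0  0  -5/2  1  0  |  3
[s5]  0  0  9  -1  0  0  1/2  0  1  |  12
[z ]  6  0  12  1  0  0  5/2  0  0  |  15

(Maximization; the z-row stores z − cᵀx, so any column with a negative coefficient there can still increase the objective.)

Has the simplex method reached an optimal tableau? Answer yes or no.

yes

No objective-row coefficient is strictly negative, so no entering variable exists; the tableau is optimal.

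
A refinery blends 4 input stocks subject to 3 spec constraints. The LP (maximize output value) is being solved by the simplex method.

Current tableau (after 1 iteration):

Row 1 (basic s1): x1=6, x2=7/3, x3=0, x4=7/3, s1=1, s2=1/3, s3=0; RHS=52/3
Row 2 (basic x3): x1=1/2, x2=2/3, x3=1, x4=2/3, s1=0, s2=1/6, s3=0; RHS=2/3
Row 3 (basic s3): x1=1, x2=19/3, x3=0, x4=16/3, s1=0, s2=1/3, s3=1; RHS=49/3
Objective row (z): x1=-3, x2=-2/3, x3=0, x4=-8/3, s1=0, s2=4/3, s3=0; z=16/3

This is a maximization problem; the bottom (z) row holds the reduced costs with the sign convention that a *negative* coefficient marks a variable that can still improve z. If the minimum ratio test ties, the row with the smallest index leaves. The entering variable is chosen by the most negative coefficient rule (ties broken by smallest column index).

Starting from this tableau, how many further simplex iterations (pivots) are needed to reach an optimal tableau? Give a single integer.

pivot: x1 in, x3 out → z = 28/3
No improving column remains; optimal.

1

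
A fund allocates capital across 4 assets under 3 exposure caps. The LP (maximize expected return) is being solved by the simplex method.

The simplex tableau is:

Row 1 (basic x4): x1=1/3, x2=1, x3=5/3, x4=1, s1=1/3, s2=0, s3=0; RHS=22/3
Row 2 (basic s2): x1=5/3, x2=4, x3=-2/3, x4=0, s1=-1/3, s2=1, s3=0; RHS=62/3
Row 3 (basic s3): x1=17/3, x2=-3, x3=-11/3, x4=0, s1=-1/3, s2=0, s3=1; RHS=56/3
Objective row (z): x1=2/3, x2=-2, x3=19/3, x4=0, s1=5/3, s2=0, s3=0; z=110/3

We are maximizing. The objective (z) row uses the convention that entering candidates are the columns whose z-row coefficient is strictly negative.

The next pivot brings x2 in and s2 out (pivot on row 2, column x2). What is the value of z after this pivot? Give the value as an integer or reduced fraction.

Minimum ratio for x2: (62/3)/4 = 31/6.
z changes by −(z-row coeff of x2)·ratio = −(-2)·(31/6) = 31/3.
New z = 110/3 + (31/3) = 47.

47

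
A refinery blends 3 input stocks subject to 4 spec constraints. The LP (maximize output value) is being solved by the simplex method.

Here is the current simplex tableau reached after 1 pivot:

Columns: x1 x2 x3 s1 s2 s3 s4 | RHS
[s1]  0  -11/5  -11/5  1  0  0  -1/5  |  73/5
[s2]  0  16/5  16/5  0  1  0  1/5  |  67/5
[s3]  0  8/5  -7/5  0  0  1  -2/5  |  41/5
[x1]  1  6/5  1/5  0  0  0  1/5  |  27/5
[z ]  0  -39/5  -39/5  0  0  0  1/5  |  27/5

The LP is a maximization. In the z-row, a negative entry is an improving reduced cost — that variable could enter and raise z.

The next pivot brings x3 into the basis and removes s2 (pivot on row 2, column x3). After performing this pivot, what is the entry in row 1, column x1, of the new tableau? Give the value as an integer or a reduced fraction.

Pivot element is row 2, column x3: 16/5.
Normalize row 2: new (row 2, x1) = 0/(16/5) = 0.
row 1 ← row 1 − (-11/5)·(new row 2): 0 − (-11/5)·0 = 0.

0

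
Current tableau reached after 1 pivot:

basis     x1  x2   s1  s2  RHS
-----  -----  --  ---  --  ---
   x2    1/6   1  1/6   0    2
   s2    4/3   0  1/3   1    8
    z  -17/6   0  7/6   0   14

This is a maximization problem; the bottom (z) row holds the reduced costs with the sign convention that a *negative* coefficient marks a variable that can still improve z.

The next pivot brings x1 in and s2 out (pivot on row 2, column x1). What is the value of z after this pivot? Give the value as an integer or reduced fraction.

Minimum ratio for x1: 8/(4/3) = 6.
z changes by −(z-row coeff of x1)·ratio = −(-17/6)·6 = 17.
New z = 14 + 17 = 31.

31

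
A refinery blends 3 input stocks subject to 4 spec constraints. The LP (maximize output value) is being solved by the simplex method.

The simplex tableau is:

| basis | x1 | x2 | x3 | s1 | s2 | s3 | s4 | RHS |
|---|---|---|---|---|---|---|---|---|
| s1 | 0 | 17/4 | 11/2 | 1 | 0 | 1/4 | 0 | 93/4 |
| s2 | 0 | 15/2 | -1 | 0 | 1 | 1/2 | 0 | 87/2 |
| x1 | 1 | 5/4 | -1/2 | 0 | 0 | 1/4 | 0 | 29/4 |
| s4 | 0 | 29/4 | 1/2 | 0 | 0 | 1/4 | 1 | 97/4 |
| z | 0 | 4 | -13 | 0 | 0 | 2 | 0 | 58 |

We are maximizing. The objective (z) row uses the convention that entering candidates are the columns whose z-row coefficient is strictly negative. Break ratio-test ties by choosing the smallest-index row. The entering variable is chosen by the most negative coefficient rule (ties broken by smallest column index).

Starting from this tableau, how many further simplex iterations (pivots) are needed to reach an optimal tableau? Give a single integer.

1

pivot: x3 in, s1 out → z = 2485/22
No improving column remains; optimal.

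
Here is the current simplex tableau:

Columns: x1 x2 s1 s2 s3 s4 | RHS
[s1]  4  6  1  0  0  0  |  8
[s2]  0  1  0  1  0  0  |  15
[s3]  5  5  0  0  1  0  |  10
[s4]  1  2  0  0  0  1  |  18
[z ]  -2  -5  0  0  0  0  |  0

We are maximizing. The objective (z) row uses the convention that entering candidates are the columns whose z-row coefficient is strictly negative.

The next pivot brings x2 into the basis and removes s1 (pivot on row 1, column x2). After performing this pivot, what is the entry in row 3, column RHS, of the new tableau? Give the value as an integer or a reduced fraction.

Pivot element is row 1, column x2: 6.
Normalize row 1: new (row 1, RHS) = 8/6 = 4/3.
row 3 ← row 3 − 5·(new row 1): 10 − 5·(4/3) = 10/3.

10/3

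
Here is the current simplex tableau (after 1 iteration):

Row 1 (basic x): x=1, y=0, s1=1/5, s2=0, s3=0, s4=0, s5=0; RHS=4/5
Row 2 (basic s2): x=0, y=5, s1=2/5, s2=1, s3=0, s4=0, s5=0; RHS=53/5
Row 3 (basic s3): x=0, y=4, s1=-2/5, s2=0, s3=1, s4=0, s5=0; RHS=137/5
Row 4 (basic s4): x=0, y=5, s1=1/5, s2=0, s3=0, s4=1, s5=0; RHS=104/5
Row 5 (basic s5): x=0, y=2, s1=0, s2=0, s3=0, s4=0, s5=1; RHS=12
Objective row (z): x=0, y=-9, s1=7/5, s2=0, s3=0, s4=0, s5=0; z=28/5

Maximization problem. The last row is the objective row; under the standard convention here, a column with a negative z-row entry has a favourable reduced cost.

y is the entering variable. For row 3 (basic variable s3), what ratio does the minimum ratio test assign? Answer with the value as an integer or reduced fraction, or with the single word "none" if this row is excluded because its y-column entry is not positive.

137/20

Ratio = RHS / (y entry) = (137/5) / 4 = 137/20.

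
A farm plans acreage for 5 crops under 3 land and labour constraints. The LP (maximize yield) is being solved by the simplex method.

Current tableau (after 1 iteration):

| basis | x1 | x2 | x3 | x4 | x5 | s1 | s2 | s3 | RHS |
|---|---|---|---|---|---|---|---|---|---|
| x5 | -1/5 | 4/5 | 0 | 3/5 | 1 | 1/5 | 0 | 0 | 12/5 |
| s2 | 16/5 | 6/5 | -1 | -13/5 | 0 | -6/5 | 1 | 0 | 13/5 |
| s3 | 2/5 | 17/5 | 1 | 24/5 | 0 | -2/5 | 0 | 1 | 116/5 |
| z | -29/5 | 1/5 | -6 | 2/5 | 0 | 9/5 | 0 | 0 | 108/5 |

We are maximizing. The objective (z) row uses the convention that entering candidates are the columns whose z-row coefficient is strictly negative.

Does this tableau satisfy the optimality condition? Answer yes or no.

Column x1 has objective-row coefficient -29/5, which is negative; an improving pivot exists, so not yet optimal.

no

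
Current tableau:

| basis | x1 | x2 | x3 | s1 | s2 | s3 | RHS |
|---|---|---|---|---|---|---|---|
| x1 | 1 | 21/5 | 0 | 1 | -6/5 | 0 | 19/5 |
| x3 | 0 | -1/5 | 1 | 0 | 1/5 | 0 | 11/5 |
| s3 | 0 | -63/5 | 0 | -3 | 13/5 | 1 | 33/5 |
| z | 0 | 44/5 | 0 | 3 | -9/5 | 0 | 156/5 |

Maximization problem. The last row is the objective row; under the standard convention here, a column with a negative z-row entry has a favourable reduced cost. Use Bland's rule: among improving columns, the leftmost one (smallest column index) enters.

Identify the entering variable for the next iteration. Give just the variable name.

Objective-row coefficients: x1: 0, x2: 44/5, x3: 0, s1: 3, s2: -9/5, s3: 0.
Improving columns: s2. Bland's rule picks the smallest column index → s2.

s2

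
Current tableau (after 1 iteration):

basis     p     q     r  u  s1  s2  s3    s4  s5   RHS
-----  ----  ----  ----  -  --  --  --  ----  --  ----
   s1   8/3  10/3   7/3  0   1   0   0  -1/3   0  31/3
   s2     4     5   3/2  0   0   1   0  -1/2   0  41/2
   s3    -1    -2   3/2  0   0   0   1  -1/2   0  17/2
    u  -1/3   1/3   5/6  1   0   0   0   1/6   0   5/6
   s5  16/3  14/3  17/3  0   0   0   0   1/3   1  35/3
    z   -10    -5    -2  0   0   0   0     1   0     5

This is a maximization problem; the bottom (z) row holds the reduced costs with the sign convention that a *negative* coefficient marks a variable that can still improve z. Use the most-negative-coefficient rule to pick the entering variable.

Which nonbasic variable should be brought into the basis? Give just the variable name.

Objective-row coefficients: p: -10, q: -5, r: -2, u: 0, s1: 0, s2: 0, s3: 0, s4: 1, s5: 0.
The most negative is -10 in column p, so p enters.

p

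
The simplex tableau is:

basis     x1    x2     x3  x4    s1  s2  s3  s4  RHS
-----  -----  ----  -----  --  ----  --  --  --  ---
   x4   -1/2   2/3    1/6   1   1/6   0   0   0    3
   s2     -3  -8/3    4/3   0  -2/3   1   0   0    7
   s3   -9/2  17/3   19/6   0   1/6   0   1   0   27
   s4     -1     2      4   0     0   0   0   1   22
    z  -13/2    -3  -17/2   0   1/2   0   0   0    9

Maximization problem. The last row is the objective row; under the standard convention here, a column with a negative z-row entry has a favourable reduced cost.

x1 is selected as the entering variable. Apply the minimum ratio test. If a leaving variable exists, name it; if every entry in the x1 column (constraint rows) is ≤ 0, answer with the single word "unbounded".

x1-column entries: row 1: -1/2, row 2: -3, row 3: -9/2, row 4: -1. All ≤ 0, so x1 can increase without bound; the LP is unbounded in this direction.

unbounded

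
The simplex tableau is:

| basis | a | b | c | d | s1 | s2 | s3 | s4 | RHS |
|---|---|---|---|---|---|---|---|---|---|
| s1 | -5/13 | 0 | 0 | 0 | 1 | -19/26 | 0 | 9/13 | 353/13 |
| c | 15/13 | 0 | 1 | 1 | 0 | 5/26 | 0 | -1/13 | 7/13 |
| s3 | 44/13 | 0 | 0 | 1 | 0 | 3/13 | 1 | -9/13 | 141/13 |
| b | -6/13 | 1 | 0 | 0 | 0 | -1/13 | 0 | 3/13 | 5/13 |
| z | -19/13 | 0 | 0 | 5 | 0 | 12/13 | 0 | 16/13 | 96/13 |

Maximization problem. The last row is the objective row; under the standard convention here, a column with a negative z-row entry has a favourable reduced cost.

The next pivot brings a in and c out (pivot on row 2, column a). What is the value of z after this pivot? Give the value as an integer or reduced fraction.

121/15

Minimum ratio for a: (7/13)/(15/13) = 7/15.
z changes by −(z-row coeff of a)·ratio = −(-19/13)·(7/15) = 133/195.
New z = 96/13 + (133/195) = 121/15.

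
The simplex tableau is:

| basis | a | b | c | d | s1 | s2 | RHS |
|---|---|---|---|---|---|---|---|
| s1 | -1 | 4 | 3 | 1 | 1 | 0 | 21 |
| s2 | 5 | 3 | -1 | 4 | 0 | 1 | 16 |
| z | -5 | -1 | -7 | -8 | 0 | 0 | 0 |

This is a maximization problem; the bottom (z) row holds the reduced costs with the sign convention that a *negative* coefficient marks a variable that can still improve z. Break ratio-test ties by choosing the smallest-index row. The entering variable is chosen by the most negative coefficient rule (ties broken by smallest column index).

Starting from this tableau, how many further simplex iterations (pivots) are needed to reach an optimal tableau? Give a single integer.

pivot: d in, s2 out → z = 32
pivot: c in, s1 out → z = 1028/13
pivot: a in, d out → z = 596/7
No improving column remains; optimal.

3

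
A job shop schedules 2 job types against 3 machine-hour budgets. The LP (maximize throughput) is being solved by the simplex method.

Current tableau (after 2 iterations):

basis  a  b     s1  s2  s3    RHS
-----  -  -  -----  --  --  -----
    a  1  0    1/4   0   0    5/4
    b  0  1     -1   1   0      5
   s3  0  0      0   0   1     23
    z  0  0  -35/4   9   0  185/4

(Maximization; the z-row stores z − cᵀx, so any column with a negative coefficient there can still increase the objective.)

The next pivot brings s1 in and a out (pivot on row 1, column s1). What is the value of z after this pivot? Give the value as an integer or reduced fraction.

Minimum ratio for s1: (5/4)/(1/4) = 5.
z changes by −(z-row coeff of s1)·ratio = −(-35/4)·5 = 175/4.
New z = 185/4 + (175/4) = 90.

90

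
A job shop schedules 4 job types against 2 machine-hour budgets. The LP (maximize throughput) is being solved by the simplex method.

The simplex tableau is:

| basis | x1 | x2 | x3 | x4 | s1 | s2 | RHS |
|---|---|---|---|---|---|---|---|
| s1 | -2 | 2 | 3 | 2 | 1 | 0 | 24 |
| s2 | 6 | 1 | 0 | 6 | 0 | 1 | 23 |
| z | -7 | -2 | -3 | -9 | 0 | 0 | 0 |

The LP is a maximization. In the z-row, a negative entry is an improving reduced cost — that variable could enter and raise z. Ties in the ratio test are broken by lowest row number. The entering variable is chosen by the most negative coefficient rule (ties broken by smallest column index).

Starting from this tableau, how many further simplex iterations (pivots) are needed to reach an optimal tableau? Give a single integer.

3

pivot: x4 in, s2 out → z = 69/2
pivot: x3 in, s1 out → z = 305/6
pivot: x1 in, x4 out → z = 117/2
No improving column remains; optimal.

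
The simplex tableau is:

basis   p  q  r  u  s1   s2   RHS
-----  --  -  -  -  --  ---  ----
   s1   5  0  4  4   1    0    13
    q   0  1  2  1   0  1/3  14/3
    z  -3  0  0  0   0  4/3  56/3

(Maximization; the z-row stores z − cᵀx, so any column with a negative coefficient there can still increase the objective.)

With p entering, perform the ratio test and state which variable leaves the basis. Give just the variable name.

Ratios: row 1 (s1): 13/5 = 13/5; row 2 (q): entry 0 ≤ 0, skip.
Minimum ratio 13/5 is in the s1 row, so s1 leaves.

s1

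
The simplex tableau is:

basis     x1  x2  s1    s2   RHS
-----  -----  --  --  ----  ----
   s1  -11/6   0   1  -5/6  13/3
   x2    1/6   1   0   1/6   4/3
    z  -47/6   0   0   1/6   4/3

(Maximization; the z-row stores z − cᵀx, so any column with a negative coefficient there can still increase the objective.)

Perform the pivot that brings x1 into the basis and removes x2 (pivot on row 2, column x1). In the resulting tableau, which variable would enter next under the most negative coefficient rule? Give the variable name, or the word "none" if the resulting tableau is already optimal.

Pivot element 1/6. New z-row = old z-row − (-47/6)·(row 2/(1/6)).
Updated z-row coefficients: x1: 0, x2: 47, s1: 0, s2: 8.
No coefficient is strictly negative; the tableau after this pivot is optimal.

none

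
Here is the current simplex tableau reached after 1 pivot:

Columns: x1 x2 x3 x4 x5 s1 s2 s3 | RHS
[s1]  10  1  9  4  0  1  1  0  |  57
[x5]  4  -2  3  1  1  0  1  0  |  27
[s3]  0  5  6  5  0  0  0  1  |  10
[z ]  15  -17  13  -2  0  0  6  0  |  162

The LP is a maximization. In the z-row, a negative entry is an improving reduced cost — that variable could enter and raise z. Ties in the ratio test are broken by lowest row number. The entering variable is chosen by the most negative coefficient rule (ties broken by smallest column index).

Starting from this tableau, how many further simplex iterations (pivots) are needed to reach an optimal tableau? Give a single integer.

1

pivot: x2 in, s3 out → z = 196
No improving column remains; optimal.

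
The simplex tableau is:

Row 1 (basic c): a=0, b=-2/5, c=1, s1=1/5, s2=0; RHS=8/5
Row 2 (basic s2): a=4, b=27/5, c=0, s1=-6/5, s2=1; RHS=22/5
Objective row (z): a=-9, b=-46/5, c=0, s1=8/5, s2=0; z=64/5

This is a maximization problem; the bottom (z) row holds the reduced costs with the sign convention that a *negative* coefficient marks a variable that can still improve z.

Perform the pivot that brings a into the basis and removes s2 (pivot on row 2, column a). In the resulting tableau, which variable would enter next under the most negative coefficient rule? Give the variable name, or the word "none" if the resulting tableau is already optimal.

s1

Pivot element 4. New z-row = old z-row − (-9)·(row 2/4).
Updated z-row coefficients: a: 0, b: 59/20, c: 0, s1: -11/10, s2: 9/4.
The most negative is -11/10 in column s1, so s1 would enter next.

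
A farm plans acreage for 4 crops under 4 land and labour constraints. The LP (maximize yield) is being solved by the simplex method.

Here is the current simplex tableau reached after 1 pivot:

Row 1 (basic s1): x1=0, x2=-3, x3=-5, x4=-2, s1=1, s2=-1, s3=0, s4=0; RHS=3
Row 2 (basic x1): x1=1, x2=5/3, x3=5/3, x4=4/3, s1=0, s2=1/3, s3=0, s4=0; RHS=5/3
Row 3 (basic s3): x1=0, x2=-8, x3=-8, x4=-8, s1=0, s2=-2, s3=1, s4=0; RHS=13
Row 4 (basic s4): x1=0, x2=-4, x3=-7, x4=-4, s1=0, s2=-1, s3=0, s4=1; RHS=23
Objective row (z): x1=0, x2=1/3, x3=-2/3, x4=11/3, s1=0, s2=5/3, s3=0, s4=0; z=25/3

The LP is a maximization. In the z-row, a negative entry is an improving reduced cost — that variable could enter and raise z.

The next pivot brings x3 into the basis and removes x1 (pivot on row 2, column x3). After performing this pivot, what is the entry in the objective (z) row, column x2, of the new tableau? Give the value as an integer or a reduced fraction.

1

Pivot element is row 2, column x3: 5/3.
Normalize row 2: new (row 2, x2) = (5/3)/(5/3) = 1.
z-row ← z-row − (-2/3)·(new row 2): 1/3 − (-2/3)·1 = 1.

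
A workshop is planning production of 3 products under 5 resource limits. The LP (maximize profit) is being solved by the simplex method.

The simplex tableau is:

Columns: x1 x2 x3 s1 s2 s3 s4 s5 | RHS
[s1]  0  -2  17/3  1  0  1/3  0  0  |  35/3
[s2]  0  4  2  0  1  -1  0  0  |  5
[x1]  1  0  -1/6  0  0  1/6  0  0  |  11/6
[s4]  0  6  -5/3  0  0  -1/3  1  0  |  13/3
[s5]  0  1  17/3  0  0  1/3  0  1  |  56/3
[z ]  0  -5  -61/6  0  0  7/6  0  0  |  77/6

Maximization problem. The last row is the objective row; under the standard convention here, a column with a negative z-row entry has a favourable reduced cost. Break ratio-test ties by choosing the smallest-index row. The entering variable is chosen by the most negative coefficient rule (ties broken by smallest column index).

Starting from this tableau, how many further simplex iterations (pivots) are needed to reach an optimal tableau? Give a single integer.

3

pivot: x3 in, s1 out → z = 574/17
pivot: x2 in, s2 out → z = 283/8
pivot: s3 in, s4 out → z = 260/7
No improving column remains; optimal.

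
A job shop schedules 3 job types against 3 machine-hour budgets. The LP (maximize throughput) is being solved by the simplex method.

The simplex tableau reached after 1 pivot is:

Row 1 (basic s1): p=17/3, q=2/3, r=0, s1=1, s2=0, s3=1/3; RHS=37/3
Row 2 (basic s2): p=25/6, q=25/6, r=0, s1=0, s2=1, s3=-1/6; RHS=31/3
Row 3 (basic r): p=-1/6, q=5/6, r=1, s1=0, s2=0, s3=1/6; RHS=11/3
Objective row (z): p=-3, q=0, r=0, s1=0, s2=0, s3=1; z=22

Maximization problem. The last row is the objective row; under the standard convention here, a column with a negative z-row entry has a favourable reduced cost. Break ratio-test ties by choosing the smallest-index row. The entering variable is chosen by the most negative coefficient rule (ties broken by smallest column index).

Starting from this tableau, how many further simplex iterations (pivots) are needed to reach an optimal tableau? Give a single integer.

1

pivot: p in, s1 out → z = 485/17
No improving column remains; optimal.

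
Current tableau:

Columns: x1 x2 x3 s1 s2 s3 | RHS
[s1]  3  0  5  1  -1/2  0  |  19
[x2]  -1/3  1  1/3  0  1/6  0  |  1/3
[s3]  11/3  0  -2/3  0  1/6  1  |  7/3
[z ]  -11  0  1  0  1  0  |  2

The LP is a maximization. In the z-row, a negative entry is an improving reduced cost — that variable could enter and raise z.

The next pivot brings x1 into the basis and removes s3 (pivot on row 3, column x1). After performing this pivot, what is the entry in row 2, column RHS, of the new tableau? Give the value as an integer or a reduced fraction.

Pivot element is row 3, column x1: 11/3.
Normalize row 3: new (row 3, RHS) = (7/3)/(11/3) = 7/11.
row 2 ← row 2 − (-1/3)·(new row 3): 1/3 − (-1/3)·(7/11) = 6/11.

6/11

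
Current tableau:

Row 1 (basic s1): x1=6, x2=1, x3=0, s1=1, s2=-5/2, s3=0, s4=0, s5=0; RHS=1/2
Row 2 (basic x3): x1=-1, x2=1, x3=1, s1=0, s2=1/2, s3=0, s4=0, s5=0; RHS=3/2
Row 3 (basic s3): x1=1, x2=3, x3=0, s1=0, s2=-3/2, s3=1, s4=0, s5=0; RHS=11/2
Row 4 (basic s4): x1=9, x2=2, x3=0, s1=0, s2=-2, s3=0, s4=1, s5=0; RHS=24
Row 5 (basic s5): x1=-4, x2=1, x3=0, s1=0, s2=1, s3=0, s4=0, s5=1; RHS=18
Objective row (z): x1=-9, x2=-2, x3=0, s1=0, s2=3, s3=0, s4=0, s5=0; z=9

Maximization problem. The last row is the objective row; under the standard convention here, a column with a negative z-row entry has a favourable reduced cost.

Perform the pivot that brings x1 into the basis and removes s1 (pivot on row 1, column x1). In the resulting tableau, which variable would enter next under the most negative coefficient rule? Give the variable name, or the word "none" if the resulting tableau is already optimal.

Pivot element 6. New z-row = old z-row − (-9)·(row 1/6).
Updated z-row coefficients: x1: 0, x2: -1/2, x3: 0, s1: 3/2, s2: -3/4, s3: 0, s4: 0, s5: 0.
The most negative is -3/4 in column s2, so s2 would enter next.

s2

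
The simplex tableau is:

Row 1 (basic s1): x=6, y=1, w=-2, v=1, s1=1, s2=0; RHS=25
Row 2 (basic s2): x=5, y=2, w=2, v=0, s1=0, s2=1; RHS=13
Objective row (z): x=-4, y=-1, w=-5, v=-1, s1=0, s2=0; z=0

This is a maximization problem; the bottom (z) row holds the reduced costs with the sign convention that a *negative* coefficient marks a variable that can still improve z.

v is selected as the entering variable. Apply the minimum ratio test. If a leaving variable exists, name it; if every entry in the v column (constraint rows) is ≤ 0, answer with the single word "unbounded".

Ratios: row 1 (s1): 25/1 = 25; row 2 (s2): entry 0 ≤ 0, skip.
Minimum ratio is in the s1 row, so s1 leaves.

s1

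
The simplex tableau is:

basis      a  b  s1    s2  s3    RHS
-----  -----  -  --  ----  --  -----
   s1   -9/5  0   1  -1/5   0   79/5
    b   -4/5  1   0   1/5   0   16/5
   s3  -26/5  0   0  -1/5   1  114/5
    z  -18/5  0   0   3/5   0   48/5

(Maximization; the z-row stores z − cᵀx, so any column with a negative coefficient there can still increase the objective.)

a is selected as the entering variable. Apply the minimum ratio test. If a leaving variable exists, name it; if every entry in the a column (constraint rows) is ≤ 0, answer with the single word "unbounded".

a-column entries: row 1: -9/5, row 2: -4/5, row 3: -26/5. All ≤ 0, so a can increase without bound; the LP is unbounded in this direction.

unbounded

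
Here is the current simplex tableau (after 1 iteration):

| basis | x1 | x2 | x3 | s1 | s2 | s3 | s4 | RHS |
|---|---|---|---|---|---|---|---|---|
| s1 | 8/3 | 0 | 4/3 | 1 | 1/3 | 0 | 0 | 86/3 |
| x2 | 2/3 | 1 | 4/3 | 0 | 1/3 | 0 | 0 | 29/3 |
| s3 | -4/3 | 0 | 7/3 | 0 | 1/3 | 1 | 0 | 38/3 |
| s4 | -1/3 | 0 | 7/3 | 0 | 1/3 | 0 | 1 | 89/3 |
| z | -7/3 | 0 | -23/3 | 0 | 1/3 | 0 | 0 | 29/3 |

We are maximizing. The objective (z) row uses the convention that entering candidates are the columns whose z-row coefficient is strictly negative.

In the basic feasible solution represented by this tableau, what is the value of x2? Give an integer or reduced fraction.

29/3

x2 is basic (row 2); its value is the RHS of that row: 29/3.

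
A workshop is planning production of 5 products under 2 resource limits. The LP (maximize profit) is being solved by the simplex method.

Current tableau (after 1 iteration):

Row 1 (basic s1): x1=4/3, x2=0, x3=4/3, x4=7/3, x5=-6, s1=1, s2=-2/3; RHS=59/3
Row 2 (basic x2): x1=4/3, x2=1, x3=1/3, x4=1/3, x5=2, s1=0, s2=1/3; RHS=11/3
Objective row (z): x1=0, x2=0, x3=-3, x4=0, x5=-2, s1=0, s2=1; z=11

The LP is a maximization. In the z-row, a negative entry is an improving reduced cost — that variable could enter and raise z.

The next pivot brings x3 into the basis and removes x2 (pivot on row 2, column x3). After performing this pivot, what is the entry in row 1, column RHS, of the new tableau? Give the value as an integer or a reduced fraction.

5

Pivot element is row 2, column x3: 1/3.
Normalize row 2: new (row 2, RHS) = (11/3)/(1/3) = 11.
row 1 ← row 1 − (4/3)·(new row 2): 59/3 − (4/3)·11 = 5.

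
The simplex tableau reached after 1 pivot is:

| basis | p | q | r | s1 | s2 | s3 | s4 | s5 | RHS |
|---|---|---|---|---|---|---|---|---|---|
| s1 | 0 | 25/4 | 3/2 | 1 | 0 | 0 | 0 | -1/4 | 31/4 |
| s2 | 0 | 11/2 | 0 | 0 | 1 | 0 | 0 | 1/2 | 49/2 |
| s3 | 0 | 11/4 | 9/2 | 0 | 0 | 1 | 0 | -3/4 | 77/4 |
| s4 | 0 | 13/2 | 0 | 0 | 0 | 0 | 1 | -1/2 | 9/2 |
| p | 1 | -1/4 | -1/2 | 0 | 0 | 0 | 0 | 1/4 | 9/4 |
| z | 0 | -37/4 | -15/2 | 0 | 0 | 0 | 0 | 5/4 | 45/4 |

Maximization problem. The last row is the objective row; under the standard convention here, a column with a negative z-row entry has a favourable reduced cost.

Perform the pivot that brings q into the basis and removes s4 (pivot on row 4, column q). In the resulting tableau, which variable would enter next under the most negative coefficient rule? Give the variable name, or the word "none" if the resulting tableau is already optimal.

Pivot element 13/2. New z-row = old z-row − (-37/4)·(row 4/(13/2)).
Updated z-row coefficients: p: 0, q: 0, r: -15/2, s1: 0, s2: 0, s3: 0, s4: 37/26, s5: 7/13.
The most negative is -15/2 in column r, so r would enter next.

r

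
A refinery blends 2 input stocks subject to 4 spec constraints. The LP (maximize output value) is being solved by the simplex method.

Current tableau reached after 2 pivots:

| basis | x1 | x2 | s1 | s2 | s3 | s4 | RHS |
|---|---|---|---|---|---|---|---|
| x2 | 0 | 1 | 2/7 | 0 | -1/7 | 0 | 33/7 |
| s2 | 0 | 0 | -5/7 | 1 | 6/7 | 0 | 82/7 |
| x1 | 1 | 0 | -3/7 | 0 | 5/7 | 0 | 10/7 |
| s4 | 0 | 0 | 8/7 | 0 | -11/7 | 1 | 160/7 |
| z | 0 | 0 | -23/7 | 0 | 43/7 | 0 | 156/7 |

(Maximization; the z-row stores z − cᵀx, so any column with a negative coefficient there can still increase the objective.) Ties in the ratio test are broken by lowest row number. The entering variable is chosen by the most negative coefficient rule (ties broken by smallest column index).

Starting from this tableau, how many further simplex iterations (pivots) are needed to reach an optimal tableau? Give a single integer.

pivot: s1 in, x2 out → z = 153/2
No improving column remains; optimal.

1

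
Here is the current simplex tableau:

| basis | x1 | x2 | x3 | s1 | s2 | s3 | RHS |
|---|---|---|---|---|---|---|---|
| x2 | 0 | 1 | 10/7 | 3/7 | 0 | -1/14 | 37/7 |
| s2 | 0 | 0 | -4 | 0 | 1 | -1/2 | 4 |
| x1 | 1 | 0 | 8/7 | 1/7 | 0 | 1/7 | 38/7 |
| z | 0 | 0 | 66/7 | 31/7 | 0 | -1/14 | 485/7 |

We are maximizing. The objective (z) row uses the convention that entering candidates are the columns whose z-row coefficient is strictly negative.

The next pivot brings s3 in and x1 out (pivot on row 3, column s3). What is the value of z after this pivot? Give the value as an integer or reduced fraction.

72

Minimum ratio for s3: (38/7)/(1/7) = 38.
z changes by −(z-row coeff of s3)·ratio = −(-1/14)·38 = 19/7.
New z = 485/7 + (19/7) = 72.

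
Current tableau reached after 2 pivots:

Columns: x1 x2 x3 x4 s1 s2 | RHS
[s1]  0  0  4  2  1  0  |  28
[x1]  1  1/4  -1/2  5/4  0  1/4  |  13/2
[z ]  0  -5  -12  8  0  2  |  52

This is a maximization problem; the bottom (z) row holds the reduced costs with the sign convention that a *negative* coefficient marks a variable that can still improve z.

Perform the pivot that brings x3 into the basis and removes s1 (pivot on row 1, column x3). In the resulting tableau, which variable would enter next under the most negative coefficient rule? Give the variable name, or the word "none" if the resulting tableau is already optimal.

Pivot element 4. New z-row = old z-row − (-12)·(row 1/4).
Updated z-row coefficients: x1: 0, x2: -5, x3: 0, x4: 14, s1: 3, s2: 2.
The most negative is -5 in column x2, so x2 would enter next.

x2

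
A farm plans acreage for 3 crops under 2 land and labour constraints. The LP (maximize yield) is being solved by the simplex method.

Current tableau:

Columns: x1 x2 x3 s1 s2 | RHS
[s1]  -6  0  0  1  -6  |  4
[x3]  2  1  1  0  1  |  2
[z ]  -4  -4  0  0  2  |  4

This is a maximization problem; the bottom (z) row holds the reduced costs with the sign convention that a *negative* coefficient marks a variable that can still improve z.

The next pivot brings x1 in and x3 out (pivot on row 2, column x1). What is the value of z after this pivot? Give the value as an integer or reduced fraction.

Minimum ratio for x1: 2/2 = 1.
z changes by −(z-row coeff of x1)·ratio = −(-4)·1 = 4.
New z = 4 + 4 = 8.

8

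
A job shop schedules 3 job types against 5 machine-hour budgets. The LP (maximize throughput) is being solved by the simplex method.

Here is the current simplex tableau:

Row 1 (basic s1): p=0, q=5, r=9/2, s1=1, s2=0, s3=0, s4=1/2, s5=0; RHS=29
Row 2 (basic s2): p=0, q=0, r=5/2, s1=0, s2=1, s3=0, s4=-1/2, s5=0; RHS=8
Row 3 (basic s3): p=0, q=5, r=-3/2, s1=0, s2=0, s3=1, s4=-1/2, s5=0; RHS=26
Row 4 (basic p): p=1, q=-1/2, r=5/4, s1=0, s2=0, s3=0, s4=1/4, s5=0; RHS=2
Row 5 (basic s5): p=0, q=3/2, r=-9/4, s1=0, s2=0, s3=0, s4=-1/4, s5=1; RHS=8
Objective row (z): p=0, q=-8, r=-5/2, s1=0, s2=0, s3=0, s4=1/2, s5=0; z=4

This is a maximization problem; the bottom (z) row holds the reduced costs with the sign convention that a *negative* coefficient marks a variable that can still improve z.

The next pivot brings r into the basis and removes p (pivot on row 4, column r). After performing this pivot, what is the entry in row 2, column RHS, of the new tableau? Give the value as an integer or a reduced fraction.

4

Pivot element is row 4, column r: 5/4.
Normalize row 4: new (row 4, RHS) = 2/(5/4) = 8/5.
row 2 ← row 2 − (5/2)·(new row 4): 8 − (5/2)·(8/5) = 4.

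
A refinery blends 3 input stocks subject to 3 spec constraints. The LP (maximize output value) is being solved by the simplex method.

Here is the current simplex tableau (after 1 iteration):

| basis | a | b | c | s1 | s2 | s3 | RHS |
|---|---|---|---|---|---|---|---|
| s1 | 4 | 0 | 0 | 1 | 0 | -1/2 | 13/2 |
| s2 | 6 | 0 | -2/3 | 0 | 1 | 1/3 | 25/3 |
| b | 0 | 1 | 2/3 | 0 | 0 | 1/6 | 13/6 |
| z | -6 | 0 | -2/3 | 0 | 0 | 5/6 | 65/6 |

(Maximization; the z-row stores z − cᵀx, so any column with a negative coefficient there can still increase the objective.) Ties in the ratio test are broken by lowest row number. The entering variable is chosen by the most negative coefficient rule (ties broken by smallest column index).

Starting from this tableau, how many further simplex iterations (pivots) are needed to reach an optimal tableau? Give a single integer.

pivot: a in, s2 out → z = 115/6
pivot: c in, s1 out → z = 22
pivot: s2 in, b out → z = 91/4
No improving column remains; optimal.

3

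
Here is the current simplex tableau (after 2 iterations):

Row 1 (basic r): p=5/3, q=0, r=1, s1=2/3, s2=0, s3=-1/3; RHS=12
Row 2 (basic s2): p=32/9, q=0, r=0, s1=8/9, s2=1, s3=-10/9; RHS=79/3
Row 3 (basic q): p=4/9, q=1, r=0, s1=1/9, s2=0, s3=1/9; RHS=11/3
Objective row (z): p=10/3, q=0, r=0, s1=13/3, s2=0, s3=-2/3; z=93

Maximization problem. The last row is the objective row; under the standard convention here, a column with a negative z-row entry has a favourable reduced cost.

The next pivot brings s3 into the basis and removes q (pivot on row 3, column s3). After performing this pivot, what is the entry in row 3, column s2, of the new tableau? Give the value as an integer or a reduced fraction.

0

Pivot element is row 3, column s3: 1/9.
Normalize row 3: new (row 3, s2) = 0/(1/9) = 0.
Row 3 is the pivot row, so the entry is 0.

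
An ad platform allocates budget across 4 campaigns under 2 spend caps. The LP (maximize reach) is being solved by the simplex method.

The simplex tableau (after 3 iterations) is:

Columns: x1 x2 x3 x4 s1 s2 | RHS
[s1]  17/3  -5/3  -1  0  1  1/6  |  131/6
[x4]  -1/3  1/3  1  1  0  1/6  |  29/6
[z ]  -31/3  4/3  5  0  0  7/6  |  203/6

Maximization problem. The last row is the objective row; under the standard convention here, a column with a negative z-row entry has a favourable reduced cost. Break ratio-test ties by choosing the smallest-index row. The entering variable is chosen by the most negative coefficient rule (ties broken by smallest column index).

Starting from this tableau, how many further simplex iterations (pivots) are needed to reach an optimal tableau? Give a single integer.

pivot: x1 in, s1 out → z = 1252/17
pivot: x2 in, x4 out → z = 118
No improving column remains; optimal.

2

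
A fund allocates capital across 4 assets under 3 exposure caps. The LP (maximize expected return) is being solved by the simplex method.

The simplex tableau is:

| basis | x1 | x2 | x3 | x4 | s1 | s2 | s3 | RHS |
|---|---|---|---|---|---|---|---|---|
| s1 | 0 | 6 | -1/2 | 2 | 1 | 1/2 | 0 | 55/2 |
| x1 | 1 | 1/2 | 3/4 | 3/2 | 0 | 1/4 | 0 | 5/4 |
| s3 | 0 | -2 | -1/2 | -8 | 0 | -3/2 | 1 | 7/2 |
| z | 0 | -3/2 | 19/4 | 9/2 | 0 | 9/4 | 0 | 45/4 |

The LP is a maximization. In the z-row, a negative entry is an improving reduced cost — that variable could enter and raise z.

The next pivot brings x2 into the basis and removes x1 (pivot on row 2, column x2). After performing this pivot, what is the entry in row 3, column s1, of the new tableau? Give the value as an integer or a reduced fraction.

0

Pivot element is row 2, column x2: 1/2.
Normalize row 2: new (row 2, s1) = 0/(1/2) = 0.
row 3 ← row 3 − (-2)·(new row 2): 0 − (-2)·0 = 0.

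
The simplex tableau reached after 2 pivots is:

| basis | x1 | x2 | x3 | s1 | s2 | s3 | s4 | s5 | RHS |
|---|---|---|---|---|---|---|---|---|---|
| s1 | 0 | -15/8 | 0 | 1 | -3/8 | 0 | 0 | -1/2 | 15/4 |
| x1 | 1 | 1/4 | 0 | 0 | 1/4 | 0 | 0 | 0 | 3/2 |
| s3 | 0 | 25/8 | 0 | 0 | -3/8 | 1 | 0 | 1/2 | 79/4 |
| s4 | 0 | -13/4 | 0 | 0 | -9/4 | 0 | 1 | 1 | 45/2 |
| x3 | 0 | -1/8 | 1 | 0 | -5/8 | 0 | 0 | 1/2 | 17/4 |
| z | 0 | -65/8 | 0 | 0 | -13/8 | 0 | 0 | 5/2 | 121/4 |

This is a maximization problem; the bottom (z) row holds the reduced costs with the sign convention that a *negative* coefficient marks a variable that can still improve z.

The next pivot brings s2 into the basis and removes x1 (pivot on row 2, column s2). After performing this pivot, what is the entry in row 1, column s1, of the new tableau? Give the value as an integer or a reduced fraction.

1

Pivot element is row 2, column s2: 1/4.
Normalize row 2: new (row 2, s1) = 0/(1/4) = 0.
row 1 ← row 1 − (-3/8)·(new row 2): 1 − (-3/8)·0 = 1.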